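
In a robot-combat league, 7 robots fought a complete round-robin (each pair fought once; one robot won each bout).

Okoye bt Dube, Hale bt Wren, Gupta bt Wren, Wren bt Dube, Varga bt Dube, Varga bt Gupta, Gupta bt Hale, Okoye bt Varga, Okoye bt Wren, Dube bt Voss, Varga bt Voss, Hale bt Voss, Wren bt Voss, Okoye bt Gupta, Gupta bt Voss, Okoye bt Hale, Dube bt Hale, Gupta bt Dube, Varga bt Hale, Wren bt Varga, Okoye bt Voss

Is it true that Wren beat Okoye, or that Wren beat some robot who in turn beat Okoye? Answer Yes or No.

No

Wren did not beat Okoye directly.
Wren beat Dube, Voss, Varga, but each of them lost to Okoye. No two-step path.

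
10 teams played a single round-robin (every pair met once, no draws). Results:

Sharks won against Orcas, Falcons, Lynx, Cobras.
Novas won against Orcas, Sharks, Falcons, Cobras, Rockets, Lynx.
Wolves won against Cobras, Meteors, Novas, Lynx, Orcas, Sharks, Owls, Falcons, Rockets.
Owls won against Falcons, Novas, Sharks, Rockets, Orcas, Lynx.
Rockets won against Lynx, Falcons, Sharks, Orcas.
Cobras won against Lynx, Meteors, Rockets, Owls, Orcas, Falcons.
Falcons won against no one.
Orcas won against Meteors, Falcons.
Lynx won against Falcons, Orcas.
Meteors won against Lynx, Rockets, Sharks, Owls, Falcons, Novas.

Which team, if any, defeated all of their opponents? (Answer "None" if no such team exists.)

Wolves has 9 wins out of 9 opponents — a perfect record.

Wolves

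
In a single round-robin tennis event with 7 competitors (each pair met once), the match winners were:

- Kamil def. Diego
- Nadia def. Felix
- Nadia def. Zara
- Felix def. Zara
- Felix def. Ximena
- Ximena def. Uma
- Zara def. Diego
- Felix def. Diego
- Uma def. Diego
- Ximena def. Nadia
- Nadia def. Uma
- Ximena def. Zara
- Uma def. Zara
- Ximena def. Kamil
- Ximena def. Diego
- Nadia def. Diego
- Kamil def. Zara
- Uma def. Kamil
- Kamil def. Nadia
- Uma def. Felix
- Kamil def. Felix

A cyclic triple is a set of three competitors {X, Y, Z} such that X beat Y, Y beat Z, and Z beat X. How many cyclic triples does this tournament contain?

4

Win totals: Ximena 5, Uma 4, Kamil 4, Zara 1, Nadia 4, Diego 0, Felix 3.
A competitor with w wins dominates both others in C(w,2) triples; summing gives 10 + 6 + 6 + 0 + 6 + 0 + 3 = 31 transitive triples.
Total triples C(7,3) = 35, so cyclic triples = 35 − 31 = 4.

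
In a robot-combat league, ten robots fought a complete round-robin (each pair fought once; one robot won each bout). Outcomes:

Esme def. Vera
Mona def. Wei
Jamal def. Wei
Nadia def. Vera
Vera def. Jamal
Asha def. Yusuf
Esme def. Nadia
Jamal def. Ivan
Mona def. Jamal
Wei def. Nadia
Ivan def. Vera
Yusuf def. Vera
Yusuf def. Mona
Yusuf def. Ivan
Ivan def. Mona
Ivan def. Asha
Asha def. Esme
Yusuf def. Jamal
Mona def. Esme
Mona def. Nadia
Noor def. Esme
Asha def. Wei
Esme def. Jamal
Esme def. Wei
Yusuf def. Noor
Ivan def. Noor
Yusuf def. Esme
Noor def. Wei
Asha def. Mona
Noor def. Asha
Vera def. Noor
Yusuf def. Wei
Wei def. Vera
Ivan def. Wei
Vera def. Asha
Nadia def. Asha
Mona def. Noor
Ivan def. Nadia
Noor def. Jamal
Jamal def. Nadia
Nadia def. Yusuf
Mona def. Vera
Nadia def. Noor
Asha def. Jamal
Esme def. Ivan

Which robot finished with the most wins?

Win totals: Mona 6, Ivan 6, Jamal 3, Noor 4, Yusuf 7, Asha 5, Nadia 4, Wei 2, Esme 5, Vera 3.
Yusuf leads with 7 wins (next highest: 6).

Yusuf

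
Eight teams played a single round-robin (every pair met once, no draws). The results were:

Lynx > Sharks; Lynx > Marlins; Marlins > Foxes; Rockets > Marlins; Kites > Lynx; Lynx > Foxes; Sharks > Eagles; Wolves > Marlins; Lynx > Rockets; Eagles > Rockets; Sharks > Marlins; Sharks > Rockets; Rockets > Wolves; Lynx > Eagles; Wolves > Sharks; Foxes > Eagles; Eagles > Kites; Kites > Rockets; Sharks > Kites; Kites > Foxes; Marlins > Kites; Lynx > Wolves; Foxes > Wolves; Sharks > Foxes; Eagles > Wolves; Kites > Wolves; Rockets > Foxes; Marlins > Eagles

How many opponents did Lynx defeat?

6

Lynx's results: beat Wolves, Eagles, Marlins, Foxes, Rockets, Sharks; lost to Kites.
That is 6 wins.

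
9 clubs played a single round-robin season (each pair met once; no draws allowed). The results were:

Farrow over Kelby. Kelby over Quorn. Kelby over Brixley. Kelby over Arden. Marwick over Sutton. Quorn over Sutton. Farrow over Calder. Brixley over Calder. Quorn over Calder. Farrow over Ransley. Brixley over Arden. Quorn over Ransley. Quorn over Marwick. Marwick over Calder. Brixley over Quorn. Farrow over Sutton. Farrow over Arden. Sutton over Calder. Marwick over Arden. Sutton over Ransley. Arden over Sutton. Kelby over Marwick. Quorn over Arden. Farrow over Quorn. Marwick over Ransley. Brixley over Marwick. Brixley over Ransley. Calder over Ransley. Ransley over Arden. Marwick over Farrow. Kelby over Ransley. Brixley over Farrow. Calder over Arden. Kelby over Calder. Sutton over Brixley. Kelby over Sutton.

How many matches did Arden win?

Arden's results: beat Sutton; lost to Quorn, Kelby, Farrow, Marwick, Ransley, Calder, Brixley.
That is 1 win.

1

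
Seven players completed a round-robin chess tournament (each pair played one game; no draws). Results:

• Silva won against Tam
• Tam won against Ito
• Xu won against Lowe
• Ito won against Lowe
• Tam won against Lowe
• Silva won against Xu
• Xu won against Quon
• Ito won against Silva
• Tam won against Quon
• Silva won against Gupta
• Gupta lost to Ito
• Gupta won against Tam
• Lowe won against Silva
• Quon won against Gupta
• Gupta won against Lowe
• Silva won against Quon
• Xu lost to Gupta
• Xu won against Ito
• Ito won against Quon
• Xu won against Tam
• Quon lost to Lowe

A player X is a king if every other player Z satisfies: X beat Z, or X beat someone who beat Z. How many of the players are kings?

4

Silva reaches everyone (king).
Xu reaches everyone (king).
Tam cannot reach Xu in two steps.
Quon cannot reach Silva, Ito in two steps.
Ito reaches everyone (king).
Gupta reaches everyone (king).
Lowe cannot reach Ito in two steps.
Kings: Silva, Xu, Ito, Gupta — 4.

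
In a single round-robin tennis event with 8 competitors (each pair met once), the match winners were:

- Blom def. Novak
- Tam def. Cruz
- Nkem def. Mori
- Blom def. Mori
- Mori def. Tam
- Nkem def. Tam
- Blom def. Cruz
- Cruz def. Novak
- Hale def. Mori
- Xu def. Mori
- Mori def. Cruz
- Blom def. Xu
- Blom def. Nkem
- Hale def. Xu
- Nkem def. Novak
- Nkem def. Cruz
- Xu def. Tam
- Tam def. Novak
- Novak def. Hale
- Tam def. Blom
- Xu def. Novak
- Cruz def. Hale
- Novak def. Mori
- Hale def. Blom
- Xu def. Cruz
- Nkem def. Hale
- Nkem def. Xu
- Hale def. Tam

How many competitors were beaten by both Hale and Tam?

Hale beat: Mori, Blom, Xu, Tam.
Tam beat: Cruz, Novak, Blom.
Both beat: Blom — 1.

1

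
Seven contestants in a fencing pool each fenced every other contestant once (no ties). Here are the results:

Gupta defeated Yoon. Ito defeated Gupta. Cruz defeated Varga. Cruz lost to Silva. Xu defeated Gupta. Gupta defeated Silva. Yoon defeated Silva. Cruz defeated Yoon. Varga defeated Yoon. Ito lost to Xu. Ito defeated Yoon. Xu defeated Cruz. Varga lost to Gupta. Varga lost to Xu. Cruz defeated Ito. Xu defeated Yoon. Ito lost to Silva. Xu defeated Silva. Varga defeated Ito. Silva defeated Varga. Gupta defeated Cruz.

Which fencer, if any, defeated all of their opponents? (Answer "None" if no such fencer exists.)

Xu has 6 wins out of 6 opponents — a perfect record.

Xu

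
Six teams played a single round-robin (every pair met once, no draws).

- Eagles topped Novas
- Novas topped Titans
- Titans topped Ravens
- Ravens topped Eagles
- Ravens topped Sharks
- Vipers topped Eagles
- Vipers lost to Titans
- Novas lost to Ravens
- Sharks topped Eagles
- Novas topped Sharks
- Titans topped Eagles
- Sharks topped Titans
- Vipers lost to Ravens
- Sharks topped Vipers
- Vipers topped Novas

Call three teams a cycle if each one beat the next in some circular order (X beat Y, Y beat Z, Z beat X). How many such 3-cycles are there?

Win totals: Sharks 3, Eagles 1, Ravens 4, Novas 2, Titans 3, Vipers 2.
A team with w wins dominates both others in C(w,2) triples; summing gives 3 + 0 + 6 + 1 + 3 + 1 = 14 transitive triples.
Total triples C(6,3) = 20, so cyclic triples = 20 − 14 = 6.

6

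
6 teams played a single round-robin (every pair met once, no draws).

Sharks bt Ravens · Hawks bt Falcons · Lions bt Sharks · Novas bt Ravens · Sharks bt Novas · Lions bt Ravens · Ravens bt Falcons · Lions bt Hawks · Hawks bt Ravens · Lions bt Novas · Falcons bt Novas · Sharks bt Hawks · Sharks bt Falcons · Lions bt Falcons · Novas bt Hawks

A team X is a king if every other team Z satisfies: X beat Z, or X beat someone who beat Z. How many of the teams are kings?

1

Hawks cannot reach Lions, Sharks in two steps.
Falcons cannot reach Lions, Sharks in two steps.
Lions reaches everyone (king).
Ravens cannot reach Hawks, Lions, Sharks in two steps.
Sharks cannot reach Lions in two steps.
Novas cannot reach Lions, Sharks in two steps.
Kings: Lions — 1.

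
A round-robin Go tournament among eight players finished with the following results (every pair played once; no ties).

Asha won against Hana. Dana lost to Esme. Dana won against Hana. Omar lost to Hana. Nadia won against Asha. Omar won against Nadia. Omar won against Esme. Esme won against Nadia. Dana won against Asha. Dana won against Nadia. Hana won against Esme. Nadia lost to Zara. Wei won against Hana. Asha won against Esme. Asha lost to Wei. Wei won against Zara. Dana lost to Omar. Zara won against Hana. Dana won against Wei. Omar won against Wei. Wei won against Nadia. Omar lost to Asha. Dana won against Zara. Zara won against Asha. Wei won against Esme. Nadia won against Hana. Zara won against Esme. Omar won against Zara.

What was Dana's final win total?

5

Dana's results: beat Zara, Hana, Wei, Nadia, Asha; lost to Esme, Omar.
That is 5 wins.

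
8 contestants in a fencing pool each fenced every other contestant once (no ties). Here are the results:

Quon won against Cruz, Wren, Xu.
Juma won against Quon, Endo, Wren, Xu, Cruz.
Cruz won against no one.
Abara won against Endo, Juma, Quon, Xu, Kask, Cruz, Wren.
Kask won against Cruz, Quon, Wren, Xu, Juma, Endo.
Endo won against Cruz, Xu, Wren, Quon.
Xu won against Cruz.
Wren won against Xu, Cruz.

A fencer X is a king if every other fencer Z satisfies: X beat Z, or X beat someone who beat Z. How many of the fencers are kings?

Juma cannot reach Abara, Kask in two steps.
Wren cannot reach Juma, Endo, Abara, Quon, Kask in two steps.
Endo cannot reach Juma, Abara, Kask in two steps.
Abara reaches everyone (king).
Xu cannot reach Juma, Wren, Endo, Abara, Quon, Kask in two steps.
Cruz cannot reach Juma, Wren, Endo, Abara, Xu, Quon, Kask in two steps.
Quon cannot reach Juma, Endo, Abara, Kask in two steps.
Kask cannot reach Abara in two steps.
Kings: Abara — 1.

1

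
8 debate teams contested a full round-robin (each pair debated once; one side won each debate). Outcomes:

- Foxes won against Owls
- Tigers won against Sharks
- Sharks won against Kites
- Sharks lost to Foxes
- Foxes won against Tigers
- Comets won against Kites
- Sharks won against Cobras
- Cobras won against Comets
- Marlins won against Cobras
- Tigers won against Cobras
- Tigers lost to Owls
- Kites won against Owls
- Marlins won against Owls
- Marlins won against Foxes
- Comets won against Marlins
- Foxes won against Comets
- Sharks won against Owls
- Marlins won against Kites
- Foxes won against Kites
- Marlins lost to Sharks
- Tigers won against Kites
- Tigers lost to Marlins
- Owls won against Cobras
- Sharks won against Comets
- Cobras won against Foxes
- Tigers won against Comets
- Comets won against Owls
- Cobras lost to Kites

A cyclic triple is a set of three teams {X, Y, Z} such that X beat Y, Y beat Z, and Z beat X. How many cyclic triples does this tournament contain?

14

Win totals: Foxes 5, Owls 2, Kites 2, Tigers 4, Comets 3, Cobras 2, Sharks 5, Marlins 5.
A team with w wins dominates both others in C(w,2) triples; summing gives 10 + 1 + 1 + 6 + 3 + 1 + 10 + 10 = 42 transitive triples.
Total triples C(8,3) = 56, so cyclic triples = 56 − 42 = 14.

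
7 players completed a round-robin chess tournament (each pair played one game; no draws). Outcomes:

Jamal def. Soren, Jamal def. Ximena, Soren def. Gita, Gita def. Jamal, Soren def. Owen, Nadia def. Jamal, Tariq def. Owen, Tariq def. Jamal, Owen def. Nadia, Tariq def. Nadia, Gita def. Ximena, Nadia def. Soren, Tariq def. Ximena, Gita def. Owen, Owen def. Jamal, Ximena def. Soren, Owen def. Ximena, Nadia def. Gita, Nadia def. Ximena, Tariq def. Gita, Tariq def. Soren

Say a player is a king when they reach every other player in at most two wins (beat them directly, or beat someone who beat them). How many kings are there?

Tariq reaches everyone (king).
Nadia cannot reach Tariq in two steps.
Gita cannot reach Tariq in two steps.
Jamal cannot reach Tariq, Nadia in two steps.
Owen cannot reach Tariq in two steps.
Ximena cannot reach Tariq, Nadia, Jamal in two steps.
Soren cannot reach Tariq in two steps.
Kings: Tariq — 1.

1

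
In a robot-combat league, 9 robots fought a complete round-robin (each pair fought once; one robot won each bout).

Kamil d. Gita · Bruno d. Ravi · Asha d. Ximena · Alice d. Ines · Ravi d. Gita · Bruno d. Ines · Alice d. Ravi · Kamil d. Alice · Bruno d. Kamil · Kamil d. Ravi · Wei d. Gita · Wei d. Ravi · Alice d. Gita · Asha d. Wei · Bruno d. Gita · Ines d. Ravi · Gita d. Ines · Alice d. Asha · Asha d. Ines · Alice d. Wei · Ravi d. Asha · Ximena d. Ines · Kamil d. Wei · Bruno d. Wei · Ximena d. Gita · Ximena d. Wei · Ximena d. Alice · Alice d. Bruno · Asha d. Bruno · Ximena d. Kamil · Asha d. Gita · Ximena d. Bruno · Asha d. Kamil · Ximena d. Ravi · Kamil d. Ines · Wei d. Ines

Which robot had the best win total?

Ximena

Win totals: Ravi 2, Bruno 5, Kamil 5, Gita 1, Alice 6, Ines 1, Wei 3, Ximena 7, Asha 6.
Ximena leads with 7 wins (next highest: 6).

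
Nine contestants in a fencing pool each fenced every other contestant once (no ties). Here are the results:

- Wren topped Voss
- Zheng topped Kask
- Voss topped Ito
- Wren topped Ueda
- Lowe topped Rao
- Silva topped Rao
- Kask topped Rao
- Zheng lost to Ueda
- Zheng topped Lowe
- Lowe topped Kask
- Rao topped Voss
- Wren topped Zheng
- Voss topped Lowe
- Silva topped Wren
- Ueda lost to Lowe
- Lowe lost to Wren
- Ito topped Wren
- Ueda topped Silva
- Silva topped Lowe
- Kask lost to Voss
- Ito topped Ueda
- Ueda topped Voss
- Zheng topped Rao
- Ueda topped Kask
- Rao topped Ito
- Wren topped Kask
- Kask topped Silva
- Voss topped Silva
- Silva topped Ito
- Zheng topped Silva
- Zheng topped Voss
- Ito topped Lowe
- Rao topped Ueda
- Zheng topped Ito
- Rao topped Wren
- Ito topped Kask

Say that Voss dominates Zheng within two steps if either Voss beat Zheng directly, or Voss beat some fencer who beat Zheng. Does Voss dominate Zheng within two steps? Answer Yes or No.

No

Voss did not beat Zheng directly.
Voss beat Lowe, Ito, Kask, Silva, but each of them lost to Zheng. No two-step path.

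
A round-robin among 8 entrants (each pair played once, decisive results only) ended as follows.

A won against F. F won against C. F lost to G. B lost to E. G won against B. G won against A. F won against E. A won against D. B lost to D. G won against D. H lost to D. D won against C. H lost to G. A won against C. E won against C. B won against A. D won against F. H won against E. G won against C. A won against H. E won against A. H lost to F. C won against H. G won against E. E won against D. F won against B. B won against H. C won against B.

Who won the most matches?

G

Win totals: A 4, B 2, C 2, D 4, E 4, F 4, G 7, H 1.
G leads with 7 wins (next highest: 4).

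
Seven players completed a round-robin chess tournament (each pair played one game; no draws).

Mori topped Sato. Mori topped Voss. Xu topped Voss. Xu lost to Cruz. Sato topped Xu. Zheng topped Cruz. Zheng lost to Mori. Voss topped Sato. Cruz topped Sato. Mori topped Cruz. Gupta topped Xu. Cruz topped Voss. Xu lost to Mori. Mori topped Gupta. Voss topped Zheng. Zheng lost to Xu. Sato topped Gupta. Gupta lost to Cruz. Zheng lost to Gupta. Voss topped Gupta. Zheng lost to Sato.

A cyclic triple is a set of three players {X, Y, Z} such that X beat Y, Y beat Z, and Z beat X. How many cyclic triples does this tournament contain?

6

Win totals: Xu 2, Voss 3, Mori 6, Zheng 1, Gupta 2, Sato 3, Cruz 4.
A player with w wins dominates both others in C(w,2) triples; summing gives 1 + 3 + 15 + 0 + 1 + 3 + 6 = 29 transitive triples.
Total triples C(7,3) = 35, so cyclic triples = 35 − 29 = 6.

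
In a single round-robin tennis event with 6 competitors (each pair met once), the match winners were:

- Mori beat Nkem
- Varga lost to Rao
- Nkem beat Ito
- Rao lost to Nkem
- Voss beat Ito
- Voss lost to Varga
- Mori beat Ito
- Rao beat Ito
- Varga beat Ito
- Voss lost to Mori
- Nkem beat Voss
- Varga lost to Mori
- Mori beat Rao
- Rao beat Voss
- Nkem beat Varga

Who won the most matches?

Win totals: Nkem 4, Varga 2, Mori 5, Rao 3, Ito 0, Voss 1.
Mori leads with 5 wins (next highest: 4).

Mori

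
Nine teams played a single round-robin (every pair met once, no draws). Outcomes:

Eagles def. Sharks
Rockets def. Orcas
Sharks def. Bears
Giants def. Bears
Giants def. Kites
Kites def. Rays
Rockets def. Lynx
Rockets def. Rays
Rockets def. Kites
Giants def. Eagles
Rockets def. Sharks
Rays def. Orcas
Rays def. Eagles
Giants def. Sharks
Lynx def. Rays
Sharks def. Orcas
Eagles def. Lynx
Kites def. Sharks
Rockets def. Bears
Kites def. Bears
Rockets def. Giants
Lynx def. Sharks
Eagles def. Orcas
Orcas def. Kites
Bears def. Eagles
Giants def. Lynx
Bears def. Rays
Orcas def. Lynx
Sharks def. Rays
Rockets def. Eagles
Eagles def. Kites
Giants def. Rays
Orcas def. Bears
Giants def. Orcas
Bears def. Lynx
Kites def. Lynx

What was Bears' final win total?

Bears' results: beat Rays, Eagles, Lynx; lost to Kites, Rockets, Giants, Sharks, Orcas.
That is 3 wins.

3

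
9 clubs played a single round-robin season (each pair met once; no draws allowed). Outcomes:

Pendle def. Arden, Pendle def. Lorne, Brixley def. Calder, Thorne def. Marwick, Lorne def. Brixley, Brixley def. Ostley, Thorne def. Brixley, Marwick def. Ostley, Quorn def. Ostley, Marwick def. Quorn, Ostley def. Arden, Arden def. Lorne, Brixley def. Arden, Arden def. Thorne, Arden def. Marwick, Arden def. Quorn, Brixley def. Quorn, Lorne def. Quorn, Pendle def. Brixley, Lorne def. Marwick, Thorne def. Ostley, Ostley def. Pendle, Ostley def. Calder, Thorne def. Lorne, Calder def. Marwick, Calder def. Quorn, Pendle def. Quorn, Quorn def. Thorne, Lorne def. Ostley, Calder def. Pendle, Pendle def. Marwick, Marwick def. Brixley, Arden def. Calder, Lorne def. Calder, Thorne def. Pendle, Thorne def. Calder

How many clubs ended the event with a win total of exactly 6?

1

Win totals: Brixley 4, Thorne 6, Pendle 5, Arden 5, Quorn 2, Calder 3, Lorne 5, Ostley 3, Marwick 3.
Exactly 6: Thorne — 1 club.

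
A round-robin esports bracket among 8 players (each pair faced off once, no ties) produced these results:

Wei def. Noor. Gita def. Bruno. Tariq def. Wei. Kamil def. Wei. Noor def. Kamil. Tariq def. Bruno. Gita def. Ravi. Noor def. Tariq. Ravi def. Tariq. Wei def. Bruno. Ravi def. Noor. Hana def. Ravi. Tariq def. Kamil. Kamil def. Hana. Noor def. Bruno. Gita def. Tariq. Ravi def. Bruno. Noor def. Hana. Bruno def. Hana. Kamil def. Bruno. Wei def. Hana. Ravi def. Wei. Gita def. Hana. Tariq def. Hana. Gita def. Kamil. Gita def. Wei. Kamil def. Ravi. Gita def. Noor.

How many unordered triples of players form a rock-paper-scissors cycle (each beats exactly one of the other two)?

8

Win totals: Gita 7, Wei 3, Noor 4, Tariq 4, Hana 1, Kamil 4, Ravi 4, Bruno 1.
A player with w wins dominates both others in C(w,2) triples; summing gives 21 + 3 + 6 + 6 + 0 + 6 + 6 + 0 = 48 transitive triples.
Total triples C(8,3) = 56, so cyclic triples = 56 − 48 = 8.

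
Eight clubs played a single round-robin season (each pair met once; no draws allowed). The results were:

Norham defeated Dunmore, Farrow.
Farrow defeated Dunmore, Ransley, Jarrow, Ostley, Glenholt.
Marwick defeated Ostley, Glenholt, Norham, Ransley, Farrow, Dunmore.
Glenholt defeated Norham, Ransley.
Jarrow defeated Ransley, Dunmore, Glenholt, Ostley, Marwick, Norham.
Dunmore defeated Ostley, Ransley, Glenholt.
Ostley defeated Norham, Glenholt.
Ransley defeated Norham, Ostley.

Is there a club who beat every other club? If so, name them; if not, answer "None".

None

Highest win total is Marwick with 6 (out of 7 possible).
Marwick lost to Jarrow, so no club went undefeated.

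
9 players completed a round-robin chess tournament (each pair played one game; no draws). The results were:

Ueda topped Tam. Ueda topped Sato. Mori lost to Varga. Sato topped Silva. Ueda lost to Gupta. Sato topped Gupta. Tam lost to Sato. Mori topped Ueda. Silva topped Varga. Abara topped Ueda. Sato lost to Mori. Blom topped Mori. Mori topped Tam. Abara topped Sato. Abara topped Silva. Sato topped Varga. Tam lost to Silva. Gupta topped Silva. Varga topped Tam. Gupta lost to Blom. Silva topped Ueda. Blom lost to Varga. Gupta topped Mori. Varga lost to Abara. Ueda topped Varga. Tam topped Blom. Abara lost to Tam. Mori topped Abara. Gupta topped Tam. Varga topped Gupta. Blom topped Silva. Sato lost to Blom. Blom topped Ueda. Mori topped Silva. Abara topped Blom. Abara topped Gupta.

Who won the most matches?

Abara

Win totals: Varga 4, Ueda 3, Gupta 4, Abara 6, Blom 5, Mori 5, Sato 4, Silva 3, Tam 2.
Abara leads with 6 wins (next highest: 5).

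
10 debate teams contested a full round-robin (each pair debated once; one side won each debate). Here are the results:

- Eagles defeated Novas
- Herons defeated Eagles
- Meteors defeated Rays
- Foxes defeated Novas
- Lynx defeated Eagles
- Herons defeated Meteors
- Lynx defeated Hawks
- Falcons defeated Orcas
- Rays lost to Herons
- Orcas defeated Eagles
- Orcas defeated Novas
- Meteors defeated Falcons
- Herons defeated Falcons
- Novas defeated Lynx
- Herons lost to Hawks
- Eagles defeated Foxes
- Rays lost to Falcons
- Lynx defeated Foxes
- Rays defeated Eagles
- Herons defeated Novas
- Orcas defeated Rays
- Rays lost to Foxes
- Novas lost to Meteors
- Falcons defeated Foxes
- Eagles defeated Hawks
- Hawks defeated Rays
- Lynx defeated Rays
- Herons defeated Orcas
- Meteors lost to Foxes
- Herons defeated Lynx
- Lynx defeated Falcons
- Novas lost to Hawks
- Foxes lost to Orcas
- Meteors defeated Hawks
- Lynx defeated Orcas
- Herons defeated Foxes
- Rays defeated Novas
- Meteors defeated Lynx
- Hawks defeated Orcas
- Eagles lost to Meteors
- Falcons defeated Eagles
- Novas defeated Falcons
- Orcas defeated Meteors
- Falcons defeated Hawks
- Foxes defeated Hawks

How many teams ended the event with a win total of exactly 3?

1

Win totals: Eagles 3, Foxes 4, Falcons 5, Lynx 6, Rays 2, Hawks 4, Novas 2, Herons 8, Orcas 5, Meteors 6.
Exactly 3: Eagles — 1 team.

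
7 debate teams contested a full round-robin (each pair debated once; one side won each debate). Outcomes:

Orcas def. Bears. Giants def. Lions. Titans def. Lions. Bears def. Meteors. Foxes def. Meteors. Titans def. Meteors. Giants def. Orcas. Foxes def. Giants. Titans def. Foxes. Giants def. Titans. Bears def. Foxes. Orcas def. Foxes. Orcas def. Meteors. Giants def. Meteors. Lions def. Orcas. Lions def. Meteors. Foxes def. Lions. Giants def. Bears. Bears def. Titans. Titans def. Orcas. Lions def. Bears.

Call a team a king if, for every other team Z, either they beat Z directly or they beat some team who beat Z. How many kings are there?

Meteors cannot reach Orcas, Giants, Titans, Bears, Foxes, Lions in two steps.
Orcas reaches everyone (king).
Giants reaches everyone (king).
Titans reaches everyone (king).
Bears reaches everyone (king).
Foxes reaches everyone (king).
Lions cannot reach Giants in two steps.
Kings: Orcas, Giants, Titans, Bears, Foxes — 5.

5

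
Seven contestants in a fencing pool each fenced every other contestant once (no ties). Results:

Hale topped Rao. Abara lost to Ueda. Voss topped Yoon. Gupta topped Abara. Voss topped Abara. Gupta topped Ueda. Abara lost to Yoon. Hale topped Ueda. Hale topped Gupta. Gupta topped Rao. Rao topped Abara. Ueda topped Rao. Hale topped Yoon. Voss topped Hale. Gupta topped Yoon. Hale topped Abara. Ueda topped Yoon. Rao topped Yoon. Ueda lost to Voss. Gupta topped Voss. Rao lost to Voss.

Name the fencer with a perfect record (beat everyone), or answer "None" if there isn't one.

Highest win total is Voss with 5 (out of 6 possible).
Voss lost to Gupta, so no fencer went undefeated.

None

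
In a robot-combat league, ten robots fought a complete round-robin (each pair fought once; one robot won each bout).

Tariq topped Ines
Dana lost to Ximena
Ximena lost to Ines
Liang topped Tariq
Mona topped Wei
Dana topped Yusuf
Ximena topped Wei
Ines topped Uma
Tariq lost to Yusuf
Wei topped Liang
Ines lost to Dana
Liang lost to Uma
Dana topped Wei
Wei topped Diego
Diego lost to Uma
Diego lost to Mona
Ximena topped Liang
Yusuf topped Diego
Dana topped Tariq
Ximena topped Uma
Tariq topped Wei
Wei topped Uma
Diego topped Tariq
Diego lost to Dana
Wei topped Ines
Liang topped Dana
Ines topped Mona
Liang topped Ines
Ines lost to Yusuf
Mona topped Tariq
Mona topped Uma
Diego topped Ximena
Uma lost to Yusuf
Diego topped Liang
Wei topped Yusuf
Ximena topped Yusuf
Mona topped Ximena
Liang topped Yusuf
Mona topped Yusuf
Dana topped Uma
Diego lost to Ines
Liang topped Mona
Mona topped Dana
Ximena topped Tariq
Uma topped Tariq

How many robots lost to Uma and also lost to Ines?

Uma beat: Tariq, Liang, Diego.
Ines beat: Uma, Mona, Diego, Ximena.
Both beat: Diego — 1.

1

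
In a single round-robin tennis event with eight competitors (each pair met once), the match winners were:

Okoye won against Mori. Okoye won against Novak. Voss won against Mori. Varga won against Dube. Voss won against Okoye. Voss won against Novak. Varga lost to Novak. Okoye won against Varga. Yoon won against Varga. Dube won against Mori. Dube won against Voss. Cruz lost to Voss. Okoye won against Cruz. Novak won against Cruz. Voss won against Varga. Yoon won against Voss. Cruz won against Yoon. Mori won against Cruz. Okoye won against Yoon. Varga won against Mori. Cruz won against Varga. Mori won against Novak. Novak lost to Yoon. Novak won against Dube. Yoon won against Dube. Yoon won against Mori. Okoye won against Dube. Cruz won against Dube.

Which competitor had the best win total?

Okoye

Win totals: Varga 2, Dube 2, Novak 3, Yoon 5, Voss 5, Okoye 6, Cruz 3, Mori 2.
Okoye leads with 6 wins (next highest: 5).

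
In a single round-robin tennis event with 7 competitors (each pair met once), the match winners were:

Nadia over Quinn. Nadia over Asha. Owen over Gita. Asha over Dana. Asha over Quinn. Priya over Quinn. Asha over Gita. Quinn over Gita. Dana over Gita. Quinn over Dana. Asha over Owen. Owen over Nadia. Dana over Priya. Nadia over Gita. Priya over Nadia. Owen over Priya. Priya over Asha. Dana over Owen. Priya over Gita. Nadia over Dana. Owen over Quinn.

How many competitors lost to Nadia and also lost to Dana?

1

Nadia beat: Dana, Asha, Gita, Quinn.
Dana beat: Owen, Gita, Priya.
Both beat: Gita — 1.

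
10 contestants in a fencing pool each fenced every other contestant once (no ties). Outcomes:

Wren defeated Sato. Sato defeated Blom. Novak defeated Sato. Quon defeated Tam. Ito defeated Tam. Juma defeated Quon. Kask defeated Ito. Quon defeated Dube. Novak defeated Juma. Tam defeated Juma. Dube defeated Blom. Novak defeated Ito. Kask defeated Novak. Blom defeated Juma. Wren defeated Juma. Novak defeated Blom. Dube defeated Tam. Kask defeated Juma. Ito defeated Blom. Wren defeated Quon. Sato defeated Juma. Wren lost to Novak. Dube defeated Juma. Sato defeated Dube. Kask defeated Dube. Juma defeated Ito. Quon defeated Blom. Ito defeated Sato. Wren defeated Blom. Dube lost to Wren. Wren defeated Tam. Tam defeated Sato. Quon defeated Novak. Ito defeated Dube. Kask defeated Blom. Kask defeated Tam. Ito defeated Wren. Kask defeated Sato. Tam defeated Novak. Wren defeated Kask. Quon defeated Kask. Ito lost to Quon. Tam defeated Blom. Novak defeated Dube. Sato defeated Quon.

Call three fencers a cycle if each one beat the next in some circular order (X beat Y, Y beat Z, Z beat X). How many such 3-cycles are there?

Win totals: Dube 3, Sato 4, Quon 6, Kask 7, Juma 2, Tam 4, Novak 6, Ito 5, Blom 1, Wren 7.
A fencer with w wins dominates both others in C(w,2) triples; summing gives 3 + 6 + 15 + 21 + 1 + 6 + 15 + 10 + 0 + 21 = 98 transitive triples.
Total triples C(10,3) = 120, so cyclic triples = 120 − 98 = 22.

22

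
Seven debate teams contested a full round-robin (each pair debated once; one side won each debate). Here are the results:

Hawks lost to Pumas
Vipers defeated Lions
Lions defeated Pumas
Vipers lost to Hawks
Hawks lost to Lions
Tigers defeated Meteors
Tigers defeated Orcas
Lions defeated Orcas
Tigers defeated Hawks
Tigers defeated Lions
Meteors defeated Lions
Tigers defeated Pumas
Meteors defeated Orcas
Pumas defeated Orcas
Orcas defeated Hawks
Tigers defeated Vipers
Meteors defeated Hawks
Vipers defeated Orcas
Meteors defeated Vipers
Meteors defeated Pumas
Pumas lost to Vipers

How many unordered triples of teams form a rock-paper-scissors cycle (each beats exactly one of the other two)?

3

Win totals: Lions 3, Pumas 2, Orcas 1, Meteors 5, Hawks 1, Tigers 6, Vipers 3.
A team with w wins dominates both others in C(w,2) triples; summing gives 3 + 1 + 0 + 10 + 0 + 15 + 3 = 32 transitive triples.
Total triples C(7,3) = 35, so cyclic triples = 35 − 32 = 3.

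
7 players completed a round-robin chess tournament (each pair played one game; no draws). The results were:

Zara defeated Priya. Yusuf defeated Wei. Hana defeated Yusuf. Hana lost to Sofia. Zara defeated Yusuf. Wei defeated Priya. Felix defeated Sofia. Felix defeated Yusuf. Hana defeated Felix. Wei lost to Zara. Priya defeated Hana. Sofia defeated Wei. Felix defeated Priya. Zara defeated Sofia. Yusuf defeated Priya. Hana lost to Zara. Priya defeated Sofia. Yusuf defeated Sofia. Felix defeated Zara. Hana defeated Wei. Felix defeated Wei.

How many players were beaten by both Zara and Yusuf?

Zara beat: Hana, Sofia, Priya, Yusuf, Wei.
Yusuf beat: Sofia, Priya, Wei.
Both beat: Sofia, Priya, Wei — 3.

3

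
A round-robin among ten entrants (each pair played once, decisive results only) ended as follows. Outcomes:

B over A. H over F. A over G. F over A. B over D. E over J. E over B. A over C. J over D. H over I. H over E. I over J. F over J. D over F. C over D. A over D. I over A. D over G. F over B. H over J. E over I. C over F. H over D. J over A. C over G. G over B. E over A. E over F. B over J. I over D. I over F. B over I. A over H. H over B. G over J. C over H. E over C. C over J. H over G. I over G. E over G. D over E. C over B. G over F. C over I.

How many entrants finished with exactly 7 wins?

Win totals: A 4, B 4, C 7, D 3, E 7, F 3, G 3, H 7, I 5, J 2.
Exactly 7: C, E, H — 3 entrants.

3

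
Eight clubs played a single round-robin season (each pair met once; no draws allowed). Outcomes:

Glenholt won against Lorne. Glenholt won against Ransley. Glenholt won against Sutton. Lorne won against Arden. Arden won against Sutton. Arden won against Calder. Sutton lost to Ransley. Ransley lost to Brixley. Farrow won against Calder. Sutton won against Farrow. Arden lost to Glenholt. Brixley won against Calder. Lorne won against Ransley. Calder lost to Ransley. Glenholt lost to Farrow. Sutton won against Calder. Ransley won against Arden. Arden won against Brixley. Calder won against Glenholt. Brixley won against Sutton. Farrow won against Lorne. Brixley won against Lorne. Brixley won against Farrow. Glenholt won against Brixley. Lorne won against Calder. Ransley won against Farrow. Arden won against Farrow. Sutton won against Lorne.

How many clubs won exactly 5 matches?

2

Win totals: Ransley 4, Glenholt 5, Lorne 3, Farrow 3, Arden 4, Sutton 3, Calder 1, Brixley 5.
Exactly 5: Glenholt, Brixley — 2 clubs.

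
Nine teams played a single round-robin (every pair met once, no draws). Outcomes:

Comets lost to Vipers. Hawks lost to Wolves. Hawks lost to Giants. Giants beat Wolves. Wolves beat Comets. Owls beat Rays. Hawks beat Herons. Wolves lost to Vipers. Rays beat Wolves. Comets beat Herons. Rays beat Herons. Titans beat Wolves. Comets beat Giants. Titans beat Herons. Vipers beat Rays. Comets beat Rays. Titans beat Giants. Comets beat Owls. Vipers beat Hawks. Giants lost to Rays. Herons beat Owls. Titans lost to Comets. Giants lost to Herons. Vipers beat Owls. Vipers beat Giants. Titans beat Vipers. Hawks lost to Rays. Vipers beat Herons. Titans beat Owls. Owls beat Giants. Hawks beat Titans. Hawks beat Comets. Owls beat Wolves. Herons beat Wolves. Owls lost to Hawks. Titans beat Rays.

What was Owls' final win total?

3

Owls' results: beat Rays, Giants, Wolves; lost to Hawks, Herons, Comets, Titans, Vipers.
That is 3 wins.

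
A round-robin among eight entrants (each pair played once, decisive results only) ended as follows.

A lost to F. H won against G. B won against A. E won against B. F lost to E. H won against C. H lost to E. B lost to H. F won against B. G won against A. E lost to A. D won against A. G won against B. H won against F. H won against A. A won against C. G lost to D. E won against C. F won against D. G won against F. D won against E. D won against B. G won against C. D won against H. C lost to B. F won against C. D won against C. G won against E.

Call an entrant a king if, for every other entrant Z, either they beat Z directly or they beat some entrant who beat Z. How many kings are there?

A cannot reach D, G in two steps.
B cannot reach D, F, G, H in two steps.
C cannot reach A, B, D, E, F, G, H in two steps.
D reaches everyone (king).
E reaches everyone (king).
F reaches everyone (king).
G reaches everyone (king).
H reaches everyone (king).
Kings: D, E, F, G, H — 5.

5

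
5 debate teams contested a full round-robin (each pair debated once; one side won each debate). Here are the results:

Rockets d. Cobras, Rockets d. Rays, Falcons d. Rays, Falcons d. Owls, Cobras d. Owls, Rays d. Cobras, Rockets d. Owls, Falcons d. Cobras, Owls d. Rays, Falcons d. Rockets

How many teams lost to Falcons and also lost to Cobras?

Falcons beat: Owls, Rockets, Rays, Cobras.
Cobras beat: Owls.
Both beat: Owls — 1.

1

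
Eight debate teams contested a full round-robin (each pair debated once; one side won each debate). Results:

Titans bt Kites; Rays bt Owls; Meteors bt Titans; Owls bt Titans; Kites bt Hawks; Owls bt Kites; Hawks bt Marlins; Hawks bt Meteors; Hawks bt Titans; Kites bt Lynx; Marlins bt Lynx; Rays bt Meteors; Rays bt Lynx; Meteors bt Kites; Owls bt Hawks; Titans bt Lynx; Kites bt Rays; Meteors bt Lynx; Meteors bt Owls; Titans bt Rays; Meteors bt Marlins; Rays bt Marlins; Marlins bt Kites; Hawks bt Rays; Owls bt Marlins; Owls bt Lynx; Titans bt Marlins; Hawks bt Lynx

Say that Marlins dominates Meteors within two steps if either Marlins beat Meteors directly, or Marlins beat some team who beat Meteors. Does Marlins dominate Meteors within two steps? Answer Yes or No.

Marlins did not beat Meteors directly.
Marlins beat Lynx, Kites, but each of them lost to Meteors. No two-step path.

No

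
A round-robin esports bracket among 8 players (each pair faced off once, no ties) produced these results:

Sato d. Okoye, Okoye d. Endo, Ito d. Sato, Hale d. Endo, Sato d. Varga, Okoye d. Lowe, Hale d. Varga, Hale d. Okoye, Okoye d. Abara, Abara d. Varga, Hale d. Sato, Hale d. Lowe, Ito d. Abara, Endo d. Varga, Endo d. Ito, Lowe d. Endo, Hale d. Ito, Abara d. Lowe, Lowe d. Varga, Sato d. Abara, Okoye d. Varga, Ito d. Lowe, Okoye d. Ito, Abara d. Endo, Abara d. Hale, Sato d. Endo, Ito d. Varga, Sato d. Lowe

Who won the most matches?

Hale

Win totals: Endo 2, Lowe 2, Ito 4, Okoye 5, Sato 5, Hale 6, Abara 4, Varga 0.
Hale leads with 6 wins (next highest: 5).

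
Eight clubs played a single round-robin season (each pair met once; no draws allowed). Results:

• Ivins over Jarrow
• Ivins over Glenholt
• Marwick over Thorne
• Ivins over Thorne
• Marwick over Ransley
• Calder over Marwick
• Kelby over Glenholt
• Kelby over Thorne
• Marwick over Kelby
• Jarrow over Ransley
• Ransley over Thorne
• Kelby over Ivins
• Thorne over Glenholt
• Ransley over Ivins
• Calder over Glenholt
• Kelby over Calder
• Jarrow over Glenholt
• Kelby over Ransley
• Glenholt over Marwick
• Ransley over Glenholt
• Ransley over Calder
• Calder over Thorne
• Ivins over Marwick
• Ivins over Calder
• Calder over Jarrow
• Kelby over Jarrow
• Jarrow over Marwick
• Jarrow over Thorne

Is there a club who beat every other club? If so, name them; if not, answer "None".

Highest win total is Kelby with 6 (out of 7 possible).
Kelby lost to Marwick, so no club went undefeated.

None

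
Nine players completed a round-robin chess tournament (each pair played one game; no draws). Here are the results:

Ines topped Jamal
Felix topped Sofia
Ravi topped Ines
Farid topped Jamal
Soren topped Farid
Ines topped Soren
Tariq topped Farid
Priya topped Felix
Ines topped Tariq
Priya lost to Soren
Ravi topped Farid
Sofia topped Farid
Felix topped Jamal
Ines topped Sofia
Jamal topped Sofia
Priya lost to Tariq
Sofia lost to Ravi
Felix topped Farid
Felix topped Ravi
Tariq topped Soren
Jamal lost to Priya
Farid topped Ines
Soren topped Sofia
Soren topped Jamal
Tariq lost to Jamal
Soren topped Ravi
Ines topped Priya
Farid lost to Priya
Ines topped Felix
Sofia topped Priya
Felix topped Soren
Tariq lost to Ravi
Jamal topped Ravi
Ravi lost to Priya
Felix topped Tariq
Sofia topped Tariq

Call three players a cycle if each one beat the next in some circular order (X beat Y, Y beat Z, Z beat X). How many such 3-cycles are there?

22

Win totals: Felix 6, Farid 2, Ravi 4, Ines 6, Soren 5, Sofia 3, Jamal 3, Priya 4, Tariq 3.
A player with w wins dominates both others in C(w,2) triples; summing gives 15 + 1 + 6 + 15 + 10 + 3 + 3 + 6 + 3 = 62 transitive triples.
Total triples C(9,3) = 84, so cyclic triples = 84 − 62 = 22.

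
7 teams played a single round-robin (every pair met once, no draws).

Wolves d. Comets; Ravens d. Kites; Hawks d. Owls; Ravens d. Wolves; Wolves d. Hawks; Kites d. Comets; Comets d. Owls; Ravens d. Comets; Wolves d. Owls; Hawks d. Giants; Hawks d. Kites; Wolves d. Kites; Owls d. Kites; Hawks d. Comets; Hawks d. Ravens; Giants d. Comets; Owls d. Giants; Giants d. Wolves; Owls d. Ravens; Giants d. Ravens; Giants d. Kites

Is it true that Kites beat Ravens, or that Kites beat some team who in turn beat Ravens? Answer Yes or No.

No

Kites did not beat Ravens directly.
Kites beat Comets, but each of them lost to Ravens. No two-step path.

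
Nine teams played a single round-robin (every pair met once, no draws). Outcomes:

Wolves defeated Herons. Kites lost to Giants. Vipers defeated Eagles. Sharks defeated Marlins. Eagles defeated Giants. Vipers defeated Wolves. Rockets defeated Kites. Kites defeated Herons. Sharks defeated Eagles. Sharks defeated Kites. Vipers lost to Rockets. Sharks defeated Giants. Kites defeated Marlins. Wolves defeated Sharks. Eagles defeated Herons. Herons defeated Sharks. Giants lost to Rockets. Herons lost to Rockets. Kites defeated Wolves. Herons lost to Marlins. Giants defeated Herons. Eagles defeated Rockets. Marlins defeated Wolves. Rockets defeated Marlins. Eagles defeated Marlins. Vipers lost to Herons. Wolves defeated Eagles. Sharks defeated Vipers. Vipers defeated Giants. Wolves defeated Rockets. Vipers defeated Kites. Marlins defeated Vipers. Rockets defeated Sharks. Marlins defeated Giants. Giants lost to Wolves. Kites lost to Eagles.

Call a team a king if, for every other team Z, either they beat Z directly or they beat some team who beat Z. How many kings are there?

7

Marlins reaches everyone (king).
Herons cannot reach Rockets in two steps.
Eagles reaches everyone (king).
Wolves reaches everyone (king).
Sharks reaches everyone (king).
Giants cannot reach Eagles, Rockets in two steps.
Kites reaches everyone (king).
Vipers reaches everyone (king).
Rockets reaches everyone (king).
Kings: Marlins, Eagles, Wolves, Sharks, Kites, Vipers, Rockets — 7.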